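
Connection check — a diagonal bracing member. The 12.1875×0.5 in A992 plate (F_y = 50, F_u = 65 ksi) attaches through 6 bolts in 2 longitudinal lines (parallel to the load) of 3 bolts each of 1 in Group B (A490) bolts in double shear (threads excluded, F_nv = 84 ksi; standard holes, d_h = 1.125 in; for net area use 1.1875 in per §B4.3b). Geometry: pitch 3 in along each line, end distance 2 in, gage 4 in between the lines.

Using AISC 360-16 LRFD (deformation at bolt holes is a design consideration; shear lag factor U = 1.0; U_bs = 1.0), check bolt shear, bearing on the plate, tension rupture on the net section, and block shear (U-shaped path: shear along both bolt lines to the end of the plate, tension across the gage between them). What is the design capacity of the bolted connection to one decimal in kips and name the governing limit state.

215.7 kips (block shear governs)

Bolt shear: A_b = π(1)²/4 = 0.7854 in². φR_n = 0.75 × 84 × 0.7854 × 6 × 2 = 593.8 kips.
Bearing (0.5 in plate, F_u = 65 ksi): end bolts L_c = 2 − 1.125/2 = 1.4375, R_n = min(1.2×1.4375×0.5×65, 2.4×1×0.5×65) = 56.063 kips/bolt; interior L_c = 3 − 1.125 = 1.875, R_n = 73.125 kips/bolt. φR_n = 0.75 × (2×56.063 + 4×73.125) = 303.5 kips.
Tension rupture (net): A_n = (12.1875 − 2×1.1875)×0.5 = 4.9063 in² (U = 1.0, A_e = A_n). φR_n = 0.75 × 65 × 4.9063 = 239.2 kips.
Block shear: shear path 2×[2+2×3] = 2×8 in, A_gv = 8, A_nv = 2×(8 − 2.5×1.1875)×0.5 = 5.0313 in²; tension across gage: (4 − 1×1.1875)×0.5 = 1.4063 in². R_n = min(0.6×65×5.0313, 0.6×50×8) + 1.0×65×1.4063 = min(196.22, 240) + 91.41 = 287.63 kips. φR_n = 0.75 × 287.63 = 215.7 kips.
Governing: min(593.8, 303.5, 239.2, 215.7) = 215.7 kips → block shear.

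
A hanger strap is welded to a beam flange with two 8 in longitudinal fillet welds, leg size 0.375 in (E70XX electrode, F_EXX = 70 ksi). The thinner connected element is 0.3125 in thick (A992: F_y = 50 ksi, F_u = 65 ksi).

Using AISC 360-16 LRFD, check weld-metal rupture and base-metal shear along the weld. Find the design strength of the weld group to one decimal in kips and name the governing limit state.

Weld metal: throat = 0.707×0.375 = 0.26513 in, L = 2×8 = 16 in. φR_n = 0.75 × 0.6 × 70 × 0.26513 × 16 = 133.6 kips.
Base metal shear (0.3125 in plate): yield φR_n = 1.0×0.6×50×0.3125×16 = 150.0 kips; rupture φR_n = 0.75×0.6×65×0.3125×16 = 146.3 kips; take 146.3 kips (rupture).
Governing: min(133.6, 146.3) = 133.6 kips → weld metal.

133.6 kips (weld metal governs)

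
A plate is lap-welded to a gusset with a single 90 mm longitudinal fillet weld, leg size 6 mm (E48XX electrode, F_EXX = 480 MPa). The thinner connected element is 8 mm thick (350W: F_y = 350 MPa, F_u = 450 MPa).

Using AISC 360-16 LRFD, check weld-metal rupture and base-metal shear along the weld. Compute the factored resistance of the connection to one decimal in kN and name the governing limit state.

82.5 kN (weld metal governs)

Weld metal: throat = 0.707×6 = 4.242 mm, L = 90 mm. φR_n = 0.75 × 0.6 × 480 × 4.242 × 90 = 82.5 kN.
Base metal shear (8 mm plate): yield φR_n = 1.0×0.6×350×8×90 = 151.2 kN; rupture φR_n = 0.75×0.6×450×8×90 = 145.8 kN; take 145.8 kN (rupture).
Governing: min(82.5, 145.8) = 82.5 kN → weld metal.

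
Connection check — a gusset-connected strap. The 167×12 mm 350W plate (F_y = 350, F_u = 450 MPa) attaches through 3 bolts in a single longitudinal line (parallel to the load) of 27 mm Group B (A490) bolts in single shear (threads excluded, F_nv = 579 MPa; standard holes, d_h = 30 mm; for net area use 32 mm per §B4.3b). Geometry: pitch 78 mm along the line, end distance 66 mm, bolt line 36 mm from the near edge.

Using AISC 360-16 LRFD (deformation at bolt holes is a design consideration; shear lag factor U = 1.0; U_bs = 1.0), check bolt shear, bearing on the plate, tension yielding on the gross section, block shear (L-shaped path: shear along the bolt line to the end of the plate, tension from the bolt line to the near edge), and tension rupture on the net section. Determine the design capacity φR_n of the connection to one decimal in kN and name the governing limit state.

Bolt shear: A_b = π(27)²/4 = 572.56 mm². φR_n = 0.75 × 579 × 572.56 × 3 × 1 = 745.9 kN.
Bearing (12 mm plate, F_u = 450 MPa): end bolts L_c = 66 − 30/2 = 51, R_n = min(1.2×51×12×450, 2.4×27×12×450) = 330.48 kN/bolt; interior L_c = 78 − 30 = 48, R_n = 311.04 kN/bolt. φR_n = 0.75 × (1×330.48 + 2×311.04) = 714.4 kN.
Tension yield (gross): A_g = 167×12 = 2004 mm². φR_n = 0.90 × 350 × 2004 = 631.3 kN.
Block shear: shear path 1×[66+2×78] = 1×222 mm, A_gv = 2664, A_nv = 1×(222 − 2.5×32)×12 = 1704 mm²; tension to near edge: (36 − 0.5×32)×12 = 240 mm². R_n = min(0.6×450×1704, 0.6×350×2664) + 1.0×450×240 = min(460.08, 559.44) + 108 = 568.08 kN. φR_n = 0.75 × 568.08 = 426.1 kN.
Tension rupture (net): A_n = (167 − 1×32)×12 = 1620 mm² (U = 1.0, A_e = A_n). φR_n = 0.75 × 450 × 1620 = 546.8 kN.
Governing: min(745.9, 714.4, 631.3, 426.1, 546.8) = 426.1 kN → block shear.

426.1 kN (block shear governs)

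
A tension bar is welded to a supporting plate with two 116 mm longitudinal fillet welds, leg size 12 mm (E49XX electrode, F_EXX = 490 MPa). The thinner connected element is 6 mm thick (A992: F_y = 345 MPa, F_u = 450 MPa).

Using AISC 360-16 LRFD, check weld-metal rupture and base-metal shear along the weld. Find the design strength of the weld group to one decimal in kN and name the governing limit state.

281.9 kN (base-metal shear governs)

Weld metal: throat = 0.707×12 = 8.484 mm, L = 2×116 = 232 mm. φR_n = 0.75 × 0.6 × 490 × 8.484 × 232 = 434.0 kN.
Base metal shear (6 mm plate): yield φR_n = 1.0×0.6×345×6×232 = 288.1 kN; rupture φR_n = 0.75×0.6×450×6×232 = 281.9 kN; take 281.9 kN (rupture).
Governing: min(434.0, 281.9) = 281.9 kN → base-metal shear.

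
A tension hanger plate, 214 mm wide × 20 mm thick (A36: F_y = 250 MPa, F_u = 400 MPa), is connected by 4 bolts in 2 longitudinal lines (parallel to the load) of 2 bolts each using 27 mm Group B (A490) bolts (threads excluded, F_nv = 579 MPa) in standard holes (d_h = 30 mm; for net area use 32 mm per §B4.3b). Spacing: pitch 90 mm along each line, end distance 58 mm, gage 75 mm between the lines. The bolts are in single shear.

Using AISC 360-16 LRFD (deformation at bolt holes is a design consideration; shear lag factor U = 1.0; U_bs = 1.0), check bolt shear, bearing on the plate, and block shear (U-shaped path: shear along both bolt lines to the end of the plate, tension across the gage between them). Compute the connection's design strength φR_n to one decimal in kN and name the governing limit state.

Bolt shear: A_b = π(27)²/4 = 572.56 mm². φR_n = 0.75 × 579 × 572.56 × 4 × 1 = 994.5 kN.
Bearing (20 mm plate, F_u = 400 MPa): end bolts L_c = 58 − 30/2 = 43, R_n = min(1.2×43×20×400, 2.4×27×20×400) = 412.8 kN/bolt; interior L_c = 90 − 30 = 60, R_n = 518.4 kN/bolt. φR_n = 0.75 × (2×412.8 + 2×518.4) = 1396.8 kN.
Block shear: shear path 2×[58+1×90] = 2×148 mm, A_gv = 5920, A_nv = 2×(148 − 1.5×32)×20 = 4000 mm²; tension across gage: (75 − 1×32)×20 = 860 mm². R_n = min(0.6×400×4000, 0.6×250×5920) + 1.0×400×860 = min(960, 888) + 344 = 1232 kN. φR_n = 0.75 × 1232 = 924.0 kN.
Governing: min(994.5, 1396.8, 924.0) = 924.0 kN → block shear.

924.0 kN (block shear governs)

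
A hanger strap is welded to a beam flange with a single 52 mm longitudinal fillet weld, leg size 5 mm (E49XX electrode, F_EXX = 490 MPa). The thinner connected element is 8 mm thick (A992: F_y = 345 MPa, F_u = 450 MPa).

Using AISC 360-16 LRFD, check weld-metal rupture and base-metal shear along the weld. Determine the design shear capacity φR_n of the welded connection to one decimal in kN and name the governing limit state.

Weld metal: throat = 0.707×5 = 3.535 mm, L = 52 mm. φR_n = 0.75 × 0.6 × 490 × 3.535 × 52 = 40.5 kN.
Base metal shear (8 mm plate): yield φR_n = 1.0×0.6×345×8×52 = 86.1 kN; rupture φR_n = 0.75×0.6×450×8×52 = 84.2 kN; take 84.2 kN (rupture).
Governing: min(40.5, 84.2) = 40.5 kN → weld metal.

40.5 kN (weld metal governs)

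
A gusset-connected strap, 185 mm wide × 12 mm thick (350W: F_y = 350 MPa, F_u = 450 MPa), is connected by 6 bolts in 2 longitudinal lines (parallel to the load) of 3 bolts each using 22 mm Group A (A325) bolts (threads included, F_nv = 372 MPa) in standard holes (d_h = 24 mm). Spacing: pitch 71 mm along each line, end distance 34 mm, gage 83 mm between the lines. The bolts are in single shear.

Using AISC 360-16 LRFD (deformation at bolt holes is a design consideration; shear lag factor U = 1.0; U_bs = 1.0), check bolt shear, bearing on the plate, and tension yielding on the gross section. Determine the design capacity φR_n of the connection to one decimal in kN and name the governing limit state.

Bolt shear: A_b = π(22)²/4 = 380.13 mm². φR_n = 0.75 × 372 × 380.13 × 6 × 1 = 636.3 kN.
Bearing (12 mm plate, F_u = 450 MPa): end bolts L_c = 34 − 24/2 = 22, R_n = min(1.2×22×12×450, 2.4×22×12×450) = 142.56 kN/bolt; interior L_c = 71 − 24 = 47, R_n = 285.12 kN/bolt. φR_n = 0.75 × (2×142.56 + 4×285.12) = 1069.2 kN.
Tension yield (gross): A_g = 185×12 = 2220 mm². φR_n = 0.90 × 350 × 2220 = 699.3 kN.
Governing: min(636.3, 1069.2, 699.3) = 636.3 kN → bolt shear.

636.3 kN (bolt shear governs)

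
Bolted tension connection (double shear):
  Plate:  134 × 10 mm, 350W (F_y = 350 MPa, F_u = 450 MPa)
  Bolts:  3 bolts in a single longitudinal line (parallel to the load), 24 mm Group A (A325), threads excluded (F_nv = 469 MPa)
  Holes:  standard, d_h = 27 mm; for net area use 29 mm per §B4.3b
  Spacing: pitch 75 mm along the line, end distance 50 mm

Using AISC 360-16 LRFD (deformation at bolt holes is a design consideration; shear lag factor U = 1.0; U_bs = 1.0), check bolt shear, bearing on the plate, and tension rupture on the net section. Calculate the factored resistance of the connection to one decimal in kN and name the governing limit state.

Bolt shear: A_b = π(24)²/4 = 452.39 mm². φR_n = 0.75 × 469 × 452.39 × 3 × 2 = 954.8 kN.
Bearing (10 mm plate, F_u = 450 MPa): end bolts L_c = 50 − 27/2 = 36.5, R_n = min(1.2×36.5×10×450, 2.4×24×10×450) = 197.1 kN/bolt; interior L_c = 75 − 27 = 48, R_n = 259.2 kN/bolt. φR_n = 0.75 × (1×197.1 + 2×259.2) = 536.6 kN.
Tension rupture (net): A_n = (134 − 1×29)×10 = 1050 mm² (U = 1.0, A_e = A_n). φR_n = 0.75 × 450 × 1050 = 354.4 kN.
Governing: min(954.8, 536.6, 354.4) = 354.4 kN → net-section rupture.

354.4 kN (net-section rupture governs)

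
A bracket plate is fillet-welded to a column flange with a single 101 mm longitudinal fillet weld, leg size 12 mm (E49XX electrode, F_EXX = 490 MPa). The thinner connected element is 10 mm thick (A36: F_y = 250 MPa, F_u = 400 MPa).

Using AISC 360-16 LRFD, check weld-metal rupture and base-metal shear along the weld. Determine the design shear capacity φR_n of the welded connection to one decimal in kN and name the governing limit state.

151.5 kN (base-metal shear governs)

Weld metal: throat = 0.707×12 = 8.484 mm, L = 101 mm. φR_n = 0.75 × 0.6 × 490 × 8.484 × 101 = 188.9 kN.
Base metal shear (10 mm plate): yield φR_n = 1.0×0.6×250×10×101 = 151.5 kN; rupture φR_n = 0.75×0.6×400×10×101 = 181.8 kN; take 151.5 kN (yield).
Governing: min(188.9, 151.5) = 151.5 kN → base-metal shear.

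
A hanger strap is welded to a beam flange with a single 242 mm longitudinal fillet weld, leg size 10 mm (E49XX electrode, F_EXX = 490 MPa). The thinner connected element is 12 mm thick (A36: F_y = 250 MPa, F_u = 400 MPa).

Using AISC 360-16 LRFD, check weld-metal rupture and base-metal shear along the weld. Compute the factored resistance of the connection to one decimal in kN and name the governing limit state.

Weld metal: throat = 0.707×10 = 7.07 mm, L = 242 mm. φR_n = 0.75 × 0.6 × 490 × 7.07 × 242 = 377.3 kN.
Base metal shear (12 mm plate): yield φR_n = 1.0×0.6×250×12×242 = 435.6 kN; rupture φR_n = 0.75×0.6×400×12×242 = 522.7 kN; take 435.6 kN (yield).
Governing: min(377.3, 435.6) = 377.3 kN → weld metal.

377.3 kN (weld metal governs)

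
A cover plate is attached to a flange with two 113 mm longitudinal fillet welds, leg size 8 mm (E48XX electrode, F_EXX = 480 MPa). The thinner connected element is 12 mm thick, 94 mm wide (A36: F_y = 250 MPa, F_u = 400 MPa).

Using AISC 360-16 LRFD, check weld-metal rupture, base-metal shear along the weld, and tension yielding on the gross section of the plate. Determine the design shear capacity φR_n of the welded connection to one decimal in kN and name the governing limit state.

Weld metal: throat = 0.707×8 = 5.656 mm, L = 2×113 = 226 mm. φR_n = 0.75 × 0.6 × 480 × 5.656 × 226 = 276.1 kN.
Base metal shear (12 mm plate): yield φR_n = 1.0×0.6×250×12×226 = 406.8 kN; rupture φR_n = 0.75×0.6×400×12×226 = 488.2 kN; take 406.8 kN (yield).
Tension yield (gross): A_g = 94×12 = 1128 mm². φR_n = 0.90 × 250 × 1128 = 253.8 kN.
Governing: min(276.1, 406.8, 253.8) = 253.8 kN → gross-section yield.

253.8 kN (gross-section yield governs)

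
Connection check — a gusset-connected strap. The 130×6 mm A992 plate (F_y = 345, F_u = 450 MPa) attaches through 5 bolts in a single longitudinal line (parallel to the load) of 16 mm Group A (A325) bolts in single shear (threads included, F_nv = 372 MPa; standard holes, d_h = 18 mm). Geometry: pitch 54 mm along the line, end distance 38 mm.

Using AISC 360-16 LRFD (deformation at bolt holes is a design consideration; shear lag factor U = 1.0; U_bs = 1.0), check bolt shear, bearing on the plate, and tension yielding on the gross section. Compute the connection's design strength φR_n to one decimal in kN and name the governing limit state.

Bolt shear: A_b = π(16)²/4 = 201.06 mm². φR_n = 0.75 × 372 × 201.06 × 5 × 1 = 280.5 kN.
Bearing (6 mm plate, F_u = 450 MPa): end bolts L_c = 38 − 18/2 = 29, R_n = min(1.2×29×6×450, 2.4×16×6×450) = 93.96 kN/bolt; interior L_c = 54 − 18 = 36, R_n = 103.68 kN/bolt. φR_n = 0.75 × (1×93.96 + 4×103.68) = 381.5 kN.
Tension yield (gross): A_g = 130×6 = 780 mm². φR_n = 0.90 × 345 × 780 = 242.2 kN.
Governing: min(280.5, 381.5, 242.2) = 242.2 kN → gross-section yield.

242.2 kN (gross-section yield governs)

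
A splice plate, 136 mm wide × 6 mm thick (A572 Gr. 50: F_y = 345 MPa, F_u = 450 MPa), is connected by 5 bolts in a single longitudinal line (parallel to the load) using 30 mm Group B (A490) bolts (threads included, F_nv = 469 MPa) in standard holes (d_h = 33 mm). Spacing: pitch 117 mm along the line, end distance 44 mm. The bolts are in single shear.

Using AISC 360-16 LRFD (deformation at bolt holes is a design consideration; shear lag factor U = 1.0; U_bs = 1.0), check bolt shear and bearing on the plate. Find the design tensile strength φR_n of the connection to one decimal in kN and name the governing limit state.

Bolt shear: A_b = π(30)²/4 = 706.86 mm². φR_n = 0.75 × 469 × 706.86 × 5 × 1 = 1243.2 kN.
Bearing (6 mm plate, F_u = 450 MPa): end bolts L_c = 44 − 33/2 = 27.5, R_n = min(1.2×27.5×6×450, 2.4×30×6×450) = 89.1 kN/bolt; interior L_c = 117 − 33 = 84, R_n = 194.4 kN/bolt. φR_n = 0.75 × (1×89.1 + 4×194.4) = 650.0 kN.
Governing: min(1243.2, 650.0) = 650.0 kN → bearing.

650.0 kN (bearing governs)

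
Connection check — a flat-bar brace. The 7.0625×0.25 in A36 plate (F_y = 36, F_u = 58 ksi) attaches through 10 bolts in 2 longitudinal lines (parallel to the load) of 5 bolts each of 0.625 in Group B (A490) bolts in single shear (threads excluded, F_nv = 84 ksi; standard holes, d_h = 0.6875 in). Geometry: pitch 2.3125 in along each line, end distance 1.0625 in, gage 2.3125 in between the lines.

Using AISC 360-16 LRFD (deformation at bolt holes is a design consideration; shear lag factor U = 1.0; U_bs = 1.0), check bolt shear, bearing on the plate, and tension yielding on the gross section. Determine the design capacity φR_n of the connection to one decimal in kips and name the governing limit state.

Bolt shear: A_b = π(0.625)²/4 = 0.3068 in². φR_n = 0.75 × 84 × 0.3068 × 10 × 1 = 193.3 kips.
Bearing (0.25 in plate, F_u = 58 ksi): end bolts L_c = 1.0625 − 0.6875/2 = 0.71875, R_n = min(1.2×0.71875×0.25×58, 2.4×0.625×0.25×58) = 12.506 kips/bolt; interior L_c = 2.3125 − 0.6875 = 1.625, R_n = 21.75 kips/bolt. φR_n = 0.75 × (2×12.506 + 8×21.75) = 149.3 kips.
Tension yield (gross): A_g = 7.0625×0.25 = 1.7656 in². φR_n = 0.90 × 36 × 1.7656 = 57.2 kips.
Governing: min(193.3, 149.3, 57.2) = 57.2 kips → gross-section yield.

57.2 kips (gross-section yield governs)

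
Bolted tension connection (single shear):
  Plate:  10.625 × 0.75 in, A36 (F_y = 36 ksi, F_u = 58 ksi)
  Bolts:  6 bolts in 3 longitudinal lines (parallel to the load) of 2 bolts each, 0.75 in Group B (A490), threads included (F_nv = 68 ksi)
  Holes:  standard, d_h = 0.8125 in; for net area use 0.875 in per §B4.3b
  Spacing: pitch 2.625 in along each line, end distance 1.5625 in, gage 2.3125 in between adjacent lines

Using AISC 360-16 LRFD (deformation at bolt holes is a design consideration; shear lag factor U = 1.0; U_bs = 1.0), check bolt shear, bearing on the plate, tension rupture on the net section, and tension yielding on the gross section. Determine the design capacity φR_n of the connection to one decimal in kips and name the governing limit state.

Bolt shear: A_b = π(0.75)²/4 = 0.44179 in². φR_n = 0.75 × 68 × 0.44179 × 6 × 1 = 135.2 kips.
Bearing (0.75 in plate, F_u = 58 ksi): end bolts L_c = 1.5625 − 0.8125/2 = 1.15625, R_n = min(1.2×1.15625×0.75×58, 2.4×0.75×0.75×58) = 60.356 kips/bolt; interior L_c = 2.625 − 0.8125 = 1.8125, R_n = 78.3 kips/bolt. φR_n = 0.75 × (3×60.356 + 3×78.3) = 312.0 kips.
Tension rupture (net): A_n = (10.625 − 3×0.875)×0.75 = 6 in² (U = 1.0, A_e = A_n). φR_n = 0.75 × 58 × 6 = 261.0 kips.
Tension yield (gross): A_g = 10.625×0.75 = 7.9688 in². φR_n = 0.90 × 36 × 7.9688 = 258.2 kips.
Governing: min(135.2, 312.0, 261.0, 258.2) = 135.2 kips → bolt shear.

135.2 kips (bolt shear governs)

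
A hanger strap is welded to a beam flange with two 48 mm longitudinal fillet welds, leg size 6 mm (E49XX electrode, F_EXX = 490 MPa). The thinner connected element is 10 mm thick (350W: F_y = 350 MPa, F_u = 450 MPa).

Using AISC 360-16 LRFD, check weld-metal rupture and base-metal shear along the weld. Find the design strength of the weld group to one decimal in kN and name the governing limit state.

89.8 kN (weld metal governs)

Weld metal: throat = 0.707×6 = 4.242 mm, L = 2×48 = 96 mm. φR_n = 0.75 × 0.6 × 490 × 4.242 × 96 = 89.8 kN.
Base metal shear (10 mm plate): yield φR_n = 1.0×0.6×350×10×96 = 201.6 kN; rupture φR_n = 0.75×0.6×450×10×96 = 194.4 kN; take 194.4 kN (rupture).
Governing: min(89.8, 194.4) = 89.8 kN → weld metal.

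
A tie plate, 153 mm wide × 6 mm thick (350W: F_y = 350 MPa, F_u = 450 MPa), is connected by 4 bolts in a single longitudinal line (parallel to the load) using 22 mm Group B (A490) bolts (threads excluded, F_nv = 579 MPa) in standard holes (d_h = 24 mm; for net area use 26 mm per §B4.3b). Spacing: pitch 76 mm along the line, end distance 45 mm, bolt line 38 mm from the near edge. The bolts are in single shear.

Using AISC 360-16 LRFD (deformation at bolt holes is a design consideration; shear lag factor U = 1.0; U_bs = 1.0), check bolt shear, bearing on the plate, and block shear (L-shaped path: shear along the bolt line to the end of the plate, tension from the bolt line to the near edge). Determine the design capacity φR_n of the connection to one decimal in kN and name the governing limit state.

Bolt shear: A_b = π(22)²/4 = 380.13 mm². φR_n = 0.75 × 579 × 380.13 × 4 × 1 = 660.3 kN.
Bearing (6 mm plate, F_u = 450 MPa): end bolts L_c = 45 − 24/2 = 33, R_n = min(1.2×33×6×450, 2.4×22×6×450) = 106.92 kN/bolt; interior L_c = 76 − 24 = 52, R_n = 142.56 kN/bolt. φR_n = 0.75 × (1×106.92 + 3×142.56) = 401.0 kN.
Block shear: shear path 1×[45+3×76] = 1×273 mm, A_gv = 1638, A_nv = 1×(273 − 3.5×26)×6 = 1092 mm²; tension to near edge: (38 − 0.5×26)×6 = 150 mm². R_n = min(0.6×450×1092, 0.6×350×1638) + 1.0×450×150 = min(294.84, 343.98) + 67.5 = 362.34 kN. φR_n = 0.75 × 362.34 = 271.8 kN.
Governing: min(660.3, 401.0, 271.8) = 271.8 kN → block shear.

271.8 kN (block shear governs)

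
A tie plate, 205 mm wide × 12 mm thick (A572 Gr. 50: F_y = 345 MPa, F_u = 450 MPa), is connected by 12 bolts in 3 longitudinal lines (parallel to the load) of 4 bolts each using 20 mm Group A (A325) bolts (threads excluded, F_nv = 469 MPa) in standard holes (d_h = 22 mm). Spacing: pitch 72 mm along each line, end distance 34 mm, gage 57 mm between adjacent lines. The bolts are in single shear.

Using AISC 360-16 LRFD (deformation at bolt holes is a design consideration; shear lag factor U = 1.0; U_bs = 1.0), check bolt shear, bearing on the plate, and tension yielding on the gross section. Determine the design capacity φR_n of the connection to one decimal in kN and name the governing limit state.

Bolt shear: A_b = π(20)²/4 = 314.16 mm². φR_n = 0.75 × 469 × 314.16 × 12 × 1 = 1326.1 kN.
Bearing (12 mm plate, F_u = 450 MPa): end bolts L_c = 34 − 22/2 = 23, R_n = min(1.2×23×12×450, 2.4×20×12×450) = 149.04 kN/bolt; interior L_c = 72 − 22 = 50, R_n = 259.2 kN/bolt. φR_n = 0.75 × (3×149.04 + 9×259.2) = 2084.9 kN.
Tension yield (gross): A_g = 205×12 = 2460 mm². φR_n = 0.90 × 345 × 2460 = 763.8 kN.
Governing: min(1326.1, 2084.9, 763.8) = 763.8 kN → gross-section yield.

763.8 kN (gross-section yield governs)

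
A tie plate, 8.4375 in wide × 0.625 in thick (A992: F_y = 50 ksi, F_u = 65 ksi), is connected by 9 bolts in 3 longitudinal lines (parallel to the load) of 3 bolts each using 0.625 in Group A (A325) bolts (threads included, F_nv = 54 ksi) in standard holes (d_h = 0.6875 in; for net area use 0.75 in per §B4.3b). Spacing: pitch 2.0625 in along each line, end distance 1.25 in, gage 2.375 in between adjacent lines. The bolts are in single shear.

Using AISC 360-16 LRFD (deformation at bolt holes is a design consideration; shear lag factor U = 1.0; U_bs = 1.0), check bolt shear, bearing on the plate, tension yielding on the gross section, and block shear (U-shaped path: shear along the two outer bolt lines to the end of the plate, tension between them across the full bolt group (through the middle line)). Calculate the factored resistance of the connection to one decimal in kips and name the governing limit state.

111.8 kips (bolt shear governs)

Bolt shear: A_b = π(0.625)²/4 = 0.3068 in². φR_n = 0.75 × 54 × 0.3068 × 9 × 1 = 111.8 kips.
Bearing (0.625 in plate, F_u = 65 ksi): end bolts L_c = 1.25 − 0.6875/2 = 0.90625, R_n = min(1.2×0.90625×0.625×65, 2.4×0.625×0.625×65) = 44.18 kips/bolt; interior L_c = 2.0625 − 0.6875 = 1.375, R_n = 60.938 kips/bolt. φR_n = 0.75 × (3×44.18 + 6×60.938) = 373.6 kips.
Tension yield (gross): A_g = 8.4375×0.625 = 5.2734 in². φR_n = 0.90 × 50 × 5.2734 = 237.3 kips.
Block shear: shear path 2×[1.25+2×2.0625] = 2×5.375 in, A_gv = 6.7188, A_nv = 2×(5.375 − 2.5×0.75)×0.625 = 4.375 in²; tension across gage: (4.75 − 2×0.75)×0.625 = 2.0313 in². R_n = min(0.6×65×4.375, 0.6×50×6.7188) + 1.0×65×2.0313 = min(170.63, 201.56) + 132.03 = 302.66 kips. φR_n = 0.75 × 302.66 = 227.0 kips.
Governing: min(111.8, 373.6, 237.3, 227.0) = 111.8 kips → bolt shear.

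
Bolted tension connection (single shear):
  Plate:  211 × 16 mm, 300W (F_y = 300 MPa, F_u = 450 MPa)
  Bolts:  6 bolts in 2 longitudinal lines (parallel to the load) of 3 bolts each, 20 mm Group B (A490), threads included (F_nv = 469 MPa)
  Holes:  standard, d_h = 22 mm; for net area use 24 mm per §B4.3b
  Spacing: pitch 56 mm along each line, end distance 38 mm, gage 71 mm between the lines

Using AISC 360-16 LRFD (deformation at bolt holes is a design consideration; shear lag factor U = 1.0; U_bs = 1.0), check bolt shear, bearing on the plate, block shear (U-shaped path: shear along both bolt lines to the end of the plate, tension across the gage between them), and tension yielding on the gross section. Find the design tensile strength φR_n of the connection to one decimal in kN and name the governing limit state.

Bolt shear: A_b = π(20)²/4 = 314.16 mm². φR_n = 0.75 × 469 × 314.16 × 6 × 1 = 663.0 kN.
Bearing (16 mm plate, F_u = 450 MPa): end bolts L_c = 38 − 22/2 = 27, R_n = min(1.2×27×16×450, 2.4×20×16×450) = 233.28 kN/bolt; interior L_c = 56 − 22 = 34, R_n = 293.76 kN/bolt. φR_n = 0.75 × (2×233.28 + 4×293.76) = 1231.2 kN.
Block shear: shear path 2×[38+2×56] = 2×150 mm, A_gv = 4800, A_nv = 2×(150 − 2.5×24)×16 = 2880 mm²; tension across gage: (71 − 1×24)×16 = 752 mm². R_n = min(0.6×450×2880, 0.6×300×4800) + 1.0×450×752 = min(777.6, 864) + 338.4 = 1116 kN. φR_n = 0.75 × 1116 = 837.0 kN.
Tension yield (gross): A_g = 211×16 = 3376 mm². φR_n = 0.90 × 300 × 3376 = 911.5 kN.
Governing: min(663.0, 1231.2, 837.0, 911.5) = 663.0 kN → bolt shear.

663.0 kN (bolt shear governs)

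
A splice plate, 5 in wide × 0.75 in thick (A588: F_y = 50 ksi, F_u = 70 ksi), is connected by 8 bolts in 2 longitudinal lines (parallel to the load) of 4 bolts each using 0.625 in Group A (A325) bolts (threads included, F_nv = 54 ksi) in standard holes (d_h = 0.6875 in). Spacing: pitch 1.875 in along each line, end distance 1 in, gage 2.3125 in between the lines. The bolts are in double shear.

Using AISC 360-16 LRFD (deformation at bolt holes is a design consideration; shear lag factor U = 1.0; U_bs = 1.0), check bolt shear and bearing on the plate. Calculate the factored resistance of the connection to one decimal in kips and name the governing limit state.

Bolt shear: A_b = π(0.625)²/4 = 0.3068 in². φR_n = 0.75 × 54 × 0.3068 × 8 × 2 = 198.8 kips.
Bearing (0.75 in plate, F_u = 70 ksi): end bolts L_c = 1 − 0.6875/2 = 0.65625, R_n = min(1.2×0.65625×0.75×70, 2.4×0.625×0.75×70) = 41.344 kips/bolt; interior L_c = 1.875 − 0.6875 = 1.1875, R_n = 74.813 kips/bolt. φR_n = 0.75 × (2×41.344 + 6×74.813) = 398.7 kips.
Governing: min(198.8, 398.7) = 198.8 kips → bolt shear.

198.8 kips (bolt shear governs)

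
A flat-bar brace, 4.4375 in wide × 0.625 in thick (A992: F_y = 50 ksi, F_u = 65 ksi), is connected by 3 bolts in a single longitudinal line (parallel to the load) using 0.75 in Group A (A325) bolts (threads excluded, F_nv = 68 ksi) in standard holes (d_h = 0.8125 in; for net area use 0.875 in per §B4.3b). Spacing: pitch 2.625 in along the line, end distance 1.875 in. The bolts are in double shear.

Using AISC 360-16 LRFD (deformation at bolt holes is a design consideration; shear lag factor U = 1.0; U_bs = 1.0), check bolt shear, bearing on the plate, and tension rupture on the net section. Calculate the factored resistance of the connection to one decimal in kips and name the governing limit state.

Bolt shear: A_b = π(0.75)²/4 = 0.44179 in². φR_n = 0.75 × 68 × 0.44179 × 3 × 2 = 135.2 kips.
Bearing (0.625 in plate, F_u = 65 ksi): end bolts L_c = 1.875 − 0.8125/2 = 1.46875, R_n = min(1.2×1.46875×0.625×65, 2.4×0.75×0.625×65) = 71.602 kips/bolt; interior L_c = 2.625 − 0.8125 = 1.8125, R_n = 73.125 kips/bolt. φR_n = 0.75 × (1×71.602 + 2×73.125) = 163.4 kips.
Tension rupture (net): A_n = (4.4375 − 1×0.875)×0.625 = 2.2266 in² (U = 1.0, A_e = A_n). φR_n = 0.75 × 65 × 2.2266 = 108.5 kips.
Governing: min(135.2, 163.4, 108.5) = 108.5 kips → net-section rupture.

108.5 kips (net-section rupture governs)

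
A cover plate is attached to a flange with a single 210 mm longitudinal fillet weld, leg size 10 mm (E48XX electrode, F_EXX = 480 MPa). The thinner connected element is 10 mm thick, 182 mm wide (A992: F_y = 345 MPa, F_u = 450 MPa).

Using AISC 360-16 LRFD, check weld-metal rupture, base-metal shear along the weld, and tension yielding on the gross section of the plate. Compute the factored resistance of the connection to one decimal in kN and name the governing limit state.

Weld metal: throat = 0.707×10 = 7.07 mm, L = 210 mm. φR_n = 0.75 × 0.6 × 480 × 7.07 × 210 = 320.7 kN.
Base metal shear (10 mm plate): yield φR_n = 1.0×0.6×345×10×210 = 434.7 kN; rupture φR_n = 0.75×0.6×450×10×210 = 425.3 kN; take 425.3 kN (rupture).
Tension yield (gross): A_g = 182×10 = 1820 mm². φR_n = 0.90 × 345 × 1820 = 565.1 kN.
Governing: min(320.7, 425.3, 565.1) = 320.7 kN → weld metal.

320.7 kN (weld metal governs)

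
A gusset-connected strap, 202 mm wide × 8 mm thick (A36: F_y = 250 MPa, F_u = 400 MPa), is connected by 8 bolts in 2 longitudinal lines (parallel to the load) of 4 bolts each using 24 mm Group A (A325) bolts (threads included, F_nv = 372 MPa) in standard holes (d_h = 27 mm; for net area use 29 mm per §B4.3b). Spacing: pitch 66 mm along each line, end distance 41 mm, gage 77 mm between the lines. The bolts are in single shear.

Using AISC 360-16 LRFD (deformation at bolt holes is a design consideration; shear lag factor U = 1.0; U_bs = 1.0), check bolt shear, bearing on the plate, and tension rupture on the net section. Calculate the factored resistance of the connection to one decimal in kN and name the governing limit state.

Bolt shear: A_b = π(24)²/4 = 452.39 mm². φR_n = 0.75 × 372 × 452.39 × 8 × 1 = 1009.7 kN.
Bearing (8 mm plate, F_u = 400 MPa): end bolts L_c = 41 − 27/2 = 27.5, R_n = min(1.2×27.5×8×400, 2.4×24×8×400) = 105.6 kN/bolt; interior L_c = 66 − 27 = 39, R_n = 149.76 kN/bolt. φR_n = 0.75 × (2×105.6 + 6×149.76) = 832.3 kN.
Tension rupture (net): A_n = (202 − 2×29)×8 = 1152 mm² (U = 1.0, A_e = A_n). φR_n = 0.75 × 400 × 1152 = 345.6 kN.
Governing: min(1009.7, 832.3, 345.6) = 345.6 kN → net-section rupture.

345.6 kN (net-section rupture governs)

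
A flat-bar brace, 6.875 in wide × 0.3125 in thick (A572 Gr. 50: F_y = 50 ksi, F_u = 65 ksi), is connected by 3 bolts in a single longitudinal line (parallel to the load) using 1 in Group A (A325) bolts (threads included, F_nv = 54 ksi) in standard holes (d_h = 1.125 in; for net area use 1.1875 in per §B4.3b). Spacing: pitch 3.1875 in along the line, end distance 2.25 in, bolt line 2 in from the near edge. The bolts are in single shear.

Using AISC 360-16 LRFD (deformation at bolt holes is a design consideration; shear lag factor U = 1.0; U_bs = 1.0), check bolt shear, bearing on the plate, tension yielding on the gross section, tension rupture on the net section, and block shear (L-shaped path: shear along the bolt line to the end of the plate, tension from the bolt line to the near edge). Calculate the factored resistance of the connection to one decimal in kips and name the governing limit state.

73.1 kips (block shear governs)

Bolt shear: A_b = π(1)²/4 = 0.7854 in². φR_n = 0.75 × 54 × 0.7854 × 3 × 1 = 95.4 kips.
Bearing (0.3125 in plate, F_u = 65 ksi): end bolts L_c = 2.25 − 1.125/2 = 1.6875, R_n = min(1.2×1.6875×0.3125×65, 2.4×1×0.3125×65) = 41.133 kips/bolt; interior L_c = 3.1875 − 1.125 = 2.0625, R_n = 48.75 kips/bolt. φR_n = 0.75 × (1×41.133 + 2×48.75) = 104.0 kips.
Tension yield (gross): A_g = 6.875×0.3125 = 2.1484 in². φR_n = 0.90 × 50 × 2.1484 = 96.7 kips.
Tension rupture (net): A_n = (6.875 − 1×1.1875)×0.3125 = 1.7773 in² (U = 1.0, A_e = A_n). φR_n = 0.75 × 65 × 1.7773 = 86.6 kips.
Block shear: shear path 1×[2.25+2×3.1875] = 1×8.625 in, A_gv = 2.6953, A_nv = 1×(8.625 − 2.5×1.1875)×0.3125 = 1.7676 in²; tension to near edge: (2 − 0.5×1.1875)×0.3125 = 0.43945 in². R_n = min(0.6×65×1.7676, 0.6×50×2.6953) + 1.0×65×0.43945 = min(68.936, 80.859) + 28.564 = 97.5 kips. φR_n = 0.75 × 97.5 = 73.1 kips.
Governing: min(95.4, 104.0, 96.7, 86.6, 73.1) = 73.1 kips → block shear.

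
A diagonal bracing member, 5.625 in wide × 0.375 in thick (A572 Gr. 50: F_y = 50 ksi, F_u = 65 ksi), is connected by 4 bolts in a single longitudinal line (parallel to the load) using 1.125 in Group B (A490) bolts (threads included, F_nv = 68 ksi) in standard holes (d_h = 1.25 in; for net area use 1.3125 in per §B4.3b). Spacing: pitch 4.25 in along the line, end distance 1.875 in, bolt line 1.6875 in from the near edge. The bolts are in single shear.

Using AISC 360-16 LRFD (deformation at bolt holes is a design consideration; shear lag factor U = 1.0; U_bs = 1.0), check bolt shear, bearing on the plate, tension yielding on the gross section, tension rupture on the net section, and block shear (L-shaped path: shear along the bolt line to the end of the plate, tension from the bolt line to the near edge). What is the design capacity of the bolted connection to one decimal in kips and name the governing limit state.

Bolt shear: A_b = π(1.125)²/4 = 0.99402 in². φR_n = 0.75 × 68 × 0.99402 × 4 × 1 = 202.8 kips.
Bearing (0.375 in plate, F_u = 65 ksi): end bolts L_c = 1.875 − 1.25/2 = 1.25, R_n = min(1.2×1.25×0.375×65, 2.4×1.125×0.375×65) = 36.563 kips/bolt; interior L_c = 4.25 − 1.25 = 3, R_n = 65.813 kips/bolt. φR_n = 0.75 × (1×36.563 + 3×65.813) = 175.5 kips.
Tension yield (gross): A_g = 5.625×0.375 = 2.1094 in². φR_n = 0.90 × 50 × 2.1094 = 94.9 kips.
Tension rupture (net): A_n = (5.625 − 1×1.3125)×0.375 = 1.6172 in² (U = 1.0, A_e = A_n). φR_n = 0.75 × 65 × 1.6172 = 78.8 kips.
Block shear: shear path 1×[1.875+3×4.25] = 1×14.625 in, A_gv = 5.4844, A_nv = 1×(14.625 − 3.5×1.3125)×0.375 = 3.7617 in²; tension to near edge: (1.6875 − 0.5×1.3125)×0.375 = 0.38672 in². R_n = min(0.6×65×3.7617, 0.6×50×5.4844) + 1.0×65×0.38672 = min(146.71, 164.53) + 25.137 = 171.85 kips. φR_n = 0.75 × 171.85 = 128.9 kips.
Governing: min(202.8, 175.5, 94.9, 78.8, 128.9) = 78.8 kips → net-section rupture.

78.8 kips (net-section rupture governs)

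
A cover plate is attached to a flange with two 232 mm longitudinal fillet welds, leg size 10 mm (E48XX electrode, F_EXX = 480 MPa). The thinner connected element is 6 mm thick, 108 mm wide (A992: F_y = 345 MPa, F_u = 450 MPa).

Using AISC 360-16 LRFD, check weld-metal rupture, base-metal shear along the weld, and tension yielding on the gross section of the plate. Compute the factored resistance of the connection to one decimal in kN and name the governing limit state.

Weld metal: throat = 0.707×10 = 7.07 mm, L = 2×232 = 464 mm. φR_n = 0.75 × 0.6 × 480 × 7.07 × 464 = 708.6 kN.
Base metal shear (6 mm plate): yield φR_n = 1.0×0.6×345×6×464 = 576.3 kN; rupture φR_n = 0.75×0.6×450×6×464 = 563.8 kN; take 563.8 kN (rupture).
Tension yield (gross): A_g = 108×6 = 648 mm². φR_n = 0.90 × 345 × 648 = 201.2 kN.
Governing: min(708.6, 563.8, 201.2) = 201.2 kN → gross-section yield.

201.2 kN (gross-section yield governs)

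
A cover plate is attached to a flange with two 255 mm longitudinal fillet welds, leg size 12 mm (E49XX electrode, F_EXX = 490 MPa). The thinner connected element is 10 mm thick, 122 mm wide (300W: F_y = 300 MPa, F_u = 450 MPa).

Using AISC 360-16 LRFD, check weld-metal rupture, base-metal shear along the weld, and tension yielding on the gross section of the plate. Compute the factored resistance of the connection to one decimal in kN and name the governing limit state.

329.4 kN (gross-section yield governs)

Weld metal: throat = 0.707×12 = 8.484 mm, L = 2×255 = 510 mm. φR_n = 0.75 × 0.6 × 490 × 8.484 × 510 = 954.1 kN.
Base metal shear (10 mm plate): yield φR_n = 1.0×0.6×300×10×510 = 918.0 kN; rupture φR_n = 0.75×0.6×450×10×510 = 1032.8 kN; take 918.0 kN (yield).
Tension yield (gross): A_g = 122×10 = 1220 mm². φR_n = 0.90 × 300 × 1220 = 329.4 kN.
Governing: min(954.1, 918.0, 329.4) = 329.4 kN → gross-section yield.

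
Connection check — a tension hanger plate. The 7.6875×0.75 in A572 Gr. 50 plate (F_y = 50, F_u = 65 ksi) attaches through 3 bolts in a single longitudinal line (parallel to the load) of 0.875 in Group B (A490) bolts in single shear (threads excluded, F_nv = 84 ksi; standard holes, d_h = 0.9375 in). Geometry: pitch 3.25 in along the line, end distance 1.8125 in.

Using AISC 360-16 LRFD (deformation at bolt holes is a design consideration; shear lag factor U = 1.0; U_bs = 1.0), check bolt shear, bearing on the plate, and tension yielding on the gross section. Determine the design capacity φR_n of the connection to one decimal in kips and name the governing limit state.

113.6 kips (bolt shear governs)

Bolt shear: A_b = π(0.875)²/4 = 0.60132 in². φR_n = 0.75 × 84 × 0.60132 × 3 × 1 = 113.6 kips.
Bearing (0.75 in plate, F_u = 65 ksi): end bolts L_c = 1.8125 − 0.9375/2 = 1.34375, R_n = min(1.2×1.34375×0.75×65, 2.4×0.875×0.75×65) = 78.609 kips/bolt; interior L_c = 3.25 − 0.9375 = 2.3125, R_n = 102.38 kips/bolt. φR_n = 0.75 × (1×78.609 + 2×102.38) = 212.5 kips.
Tension yield (gross): A_g = 7.6875×0.75 = 5.7656 in². φR_n = 0.90 × 50 × 5.7656 = 259.5 kips.
Governing: min(113.6, 212.5, 259.5) = 113.6 kips → bolt shear.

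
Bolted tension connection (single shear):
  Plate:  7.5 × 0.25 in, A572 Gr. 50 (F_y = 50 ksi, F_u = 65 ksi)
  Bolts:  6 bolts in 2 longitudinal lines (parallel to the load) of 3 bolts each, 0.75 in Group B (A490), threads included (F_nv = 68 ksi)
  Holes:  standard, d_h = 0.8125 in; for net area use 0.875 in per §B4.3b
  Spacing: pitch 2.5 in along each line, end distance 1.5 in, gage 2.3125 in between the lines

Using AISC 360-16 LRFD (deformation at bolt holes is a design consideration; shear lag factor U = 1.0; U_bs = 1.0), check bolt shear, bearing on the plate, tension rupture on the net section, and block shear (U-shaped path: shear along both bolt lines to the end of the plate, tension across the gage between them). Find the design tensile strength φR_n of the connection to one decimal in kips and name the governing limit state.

70.1 kips (net-section rupture governs)

Bolt shear: A_b = π(0.75)²/4 = 0.44179 in². φR_n = 0.75 × 68 × 0.44179 × 6 × 1 = 135.2 kips.
Bearing (0.25 in plate, F_u = 65 ksi): end bolts L_c = 1.5 − 0.8125/2 = 1.09375, R_n = min(1.2×1.09375×0.25×65, 2.4×0.75×0.25×65) = 21.328 kips/bolt; interior L_c = 2.5 − 0.8125 = 1.6875, R_n = 29.25 kips/bolt. φR_n = 0.75 × (2×21.328 + 4×29.25) = 119.7 kips.
Tension rupture (net): A_n = (7.5 − 2×0.875)×0.25 = 1.4375 in² (U = 1.0, A_e = A_n). φR_n = 0.75 × 65 × 1.4375 = 70.1 kips.
Block shear: shear path 2×[1.5+2×2.5] = 2×6.5 in, A_gv = 3.25, A_nv = 2×(6.5 − 2.5×0.875)×0.25 = 2.1563 in²; tension across gage: (2.3125 − 1×0.875)×0.25 = 0.35938 in². R_n = min(0.6×65×2.1563, 0.6×50×3.25) + 1.0×65×0.35938 = min(84.096, 97.5) + 23.36 = 107.46 kips. φR_n = 0.75 × 107.46 = 80.6 kips.
Governing: min(135.2, 119.7, 70.1, 80.6) = 70.1 kips → net-section rupture.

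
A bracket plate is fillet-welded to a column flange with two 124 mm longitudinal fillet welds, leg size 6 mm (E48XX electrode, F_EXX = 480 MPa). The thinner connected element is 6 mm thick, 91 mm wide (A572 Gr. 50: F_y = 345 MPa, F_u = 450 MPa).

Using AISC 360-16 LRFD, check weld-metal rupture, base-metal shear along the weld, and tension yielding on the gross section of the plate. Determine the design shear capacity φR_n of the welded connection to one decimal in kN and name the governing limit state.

169.5 kN (gross-section yield governs)

Weld metal: throat = 0.707×6 = 4.242 mm, L = 2×124 = 248 mm. φR_n = 0.75 × 0.6 × 480 × 4.242 × 248 = 227.2 kN.
Base metal shear (6 mm plate): yield φR_n = 1.0×0.6×345×6×248 = 308.0 kN; rupture φR_n = 0.75×0.6×450×6×248 = 301.3 kN; take 301.3 kN (rupture).
Tension yield (gross): A_g = 91×6 = 546 mm². φR_n = 0.90 × 345 × 546 = 169.5 kN.
Governing: min(227.2, 301.3, 169.5) = 169.5 kN → gross-section yield.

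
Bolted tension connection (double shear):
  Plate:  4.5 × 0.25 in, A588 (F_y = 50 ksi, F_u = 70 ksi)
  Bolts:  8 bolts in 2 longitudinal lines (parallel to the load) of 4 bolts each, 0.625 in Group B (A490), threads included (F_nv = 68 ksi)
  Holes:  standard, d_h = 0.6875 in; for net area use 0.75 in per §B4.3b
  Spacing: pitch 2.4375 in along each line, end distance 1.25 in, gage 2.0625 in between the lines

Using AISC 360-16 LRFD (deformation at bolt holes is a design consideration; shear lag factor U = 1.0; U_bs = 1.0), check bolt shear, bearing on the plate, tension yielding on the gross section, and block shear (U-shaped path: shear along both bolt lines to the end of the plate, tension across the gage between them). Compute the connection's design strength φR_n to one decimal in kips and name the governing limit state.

50.6 kips (gross-section yield governs)

Bolt shear: A_b = π(0.625)²/4 = 0.3068 in². φR_n = 0.75 × 68 × 0.3068 × 8 × 2 = 250.3 kips.
Bearing (0.25 in plate, F_u = 70 ksi): end bolts L_c = 1.25 − 0.6875/2 = 0.90625, R_n = min(1.2×0.90625×0.25×70, 2.4×0.625×0.25×70) = 19.031 kips/bolt; interior L_c = 2.4375 − 0.6875 = 1.75, R_n = 26.25 kips/bolt. φR_n = 0.75 × (2×19.031 + 6×26.25) = 146.7 kips.
Tension yield (gross): A_g = 4.5×0.25 = 1.125 in². φR_n = 0.90 × 50 × 1.125 = 50.6 kips.
Block shear: shear path 2×[1.25+3×2.4375] = 2×8.5625 in, A_gv = 4.2813, A_nv = 2×(8.5625 − 3.5×0.75)×0.25 = 2.9688 in²; tension across gage: (2.0625 − 1×0.75)×0.25 = 0.32813 in². R_n = min(0.6×70×2.9688, 0.6×50×4.2813) + 1.0×70×0.32813 = min(124.69, 128.44) + 22.969 = 147.66 kips. φR_n = 0.75 × 147.66 = 110.7 kips.
Governing: min(250.3, 146.7, 50.6, 110.7) = 50.6 kips → gross-section yield.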